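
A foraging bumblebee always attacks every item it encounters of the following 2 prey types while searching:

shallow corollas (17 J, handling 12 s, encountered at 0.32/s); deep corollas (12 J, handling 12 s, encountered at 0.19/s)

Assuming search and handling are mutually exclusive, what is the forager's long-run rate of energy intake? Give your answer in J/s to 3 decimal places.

1.084 J/s

R = (0.32×17 + 0.19×12) / (1 + 0.32×12 + 0.19×12) = 7.72/7.12 = 1.084 J/s.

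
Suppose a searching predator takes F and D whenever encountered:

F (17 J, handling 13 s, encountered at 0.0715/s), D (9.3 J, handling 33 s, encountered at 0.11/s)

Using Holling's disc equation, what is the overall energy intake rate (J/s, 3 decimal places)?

Energy encountered per unit search time: 0.0715×17 + 0.11×9.3 = 2.239 J/s.
Handling time per unit search time: 0.0715×13 + 0.11×33 = 4.559.
Rate = 2.239/(1 + 4.559) = 0.4026 J/s.

0.403 J/s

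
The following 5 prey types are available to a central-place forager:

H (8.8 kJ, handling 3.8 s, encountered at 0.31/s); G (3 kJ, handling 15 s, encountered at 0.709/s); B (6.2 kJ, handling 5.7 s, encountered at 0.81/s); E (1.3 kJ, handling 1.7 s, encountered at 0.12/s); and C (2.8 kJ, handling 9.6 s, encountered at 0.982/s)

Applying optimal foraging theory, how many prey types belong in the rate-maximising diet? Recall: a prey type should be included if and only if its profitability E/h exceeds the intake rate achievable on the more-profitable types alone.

Rank by E/h (kJ/s): H 2.32, B 1.09, E 0.765, C 0.292, G 0.2. Include each in turn until the next type's E/h falls below the running intake rate.
Rate on top 1: 1.253. B: 1.09 < 1.253 → exclude; stop.
Optimal diet: H — 1 of 5 types.

1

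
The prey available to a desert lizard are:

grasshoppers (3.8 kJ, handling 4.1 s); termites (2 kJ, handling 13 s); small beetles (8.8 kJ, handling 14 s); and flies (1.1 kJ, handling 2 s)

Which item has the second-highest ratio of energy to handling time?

In descending order of E/h:
grasshoppers: 3.8/4.1 = 0.927 kJ/s
small beetles: 8.8/14 = 0.629 kJ/s
flies: 1.1/2 = 0.55 kJ/s
termites: 2/13 = 0.154 kJ/s

small beetles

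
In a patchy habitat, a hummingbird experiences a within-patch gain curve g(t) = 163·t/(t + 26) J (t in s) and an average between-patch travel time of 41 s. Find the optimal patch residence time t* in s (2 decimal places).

Maximise g(t)/(T+t): set derivative to zero → g'(t)(T+t) = g(t).
g'(t) = 163·26/(t + 26)². Setting 163·26/(t+26)² = 163t/[(t+26)(41+t)] gives 26(41+t) = t(t+26), so t² = 26×41 = 1066.
t* = √1066 = 32.65 s.

32.65 s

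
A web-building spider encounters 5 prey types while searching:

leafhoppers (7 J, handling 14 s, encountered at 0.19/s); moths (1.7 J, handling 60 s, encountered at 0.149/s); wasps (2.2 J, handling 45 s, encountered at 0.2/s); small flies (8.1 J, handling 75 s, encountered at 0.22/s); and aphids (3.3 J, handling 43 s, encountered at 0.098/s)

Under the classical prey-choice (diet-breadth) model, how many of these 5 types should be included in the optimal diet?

Profitabilities (E/h, J/s): leafhoppers 0.5, small flies 0.108, aphids 0.0767, wasps 0.0489, moths 0.0283. Add prey in this order while the next type's profitability exceeds the intake rate on those already taken.
Rate on top 1: 0.3634. small flies: 0.108 < 0.3634 → exclude; stop.
Optimal diet: leafhoppers — 1 of 5 types.

1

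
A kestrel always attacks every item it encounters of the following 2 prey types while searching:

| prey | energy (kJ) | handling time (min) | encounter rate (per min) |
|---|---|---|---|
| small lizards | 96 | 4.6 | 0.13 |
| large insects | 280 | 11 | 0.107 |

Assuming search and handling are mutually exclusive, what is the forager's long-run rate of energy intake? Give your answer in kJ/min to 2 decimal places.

Energy encountered per unit search time: 0.13×96 + 0.107×280 = 42.44 kJ/min.
Handling time per unit search time: 0.13×4.6 + 0.107×11 = 1.775.
Rate = 42.44/(1 + 1.775) = 15.29 kJ/min.

15.29 kJ/min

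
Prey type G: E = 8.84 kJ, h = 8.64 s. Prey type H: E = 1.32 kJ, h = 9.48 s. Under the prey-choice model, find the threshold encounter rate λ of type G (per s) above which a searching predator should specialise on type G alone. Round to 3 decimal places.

0.018 per s

At the threshold, the rate on type G alone equals the profitability of type H: λ·8.84/(1 + λ·8.64) = 1.32/9.48 = 0.1392.
Rearranging, λ(8.84 − 0.1392×8.64) = 0.1392, so λ = 0.1392/7.637 = 0.01823 per s.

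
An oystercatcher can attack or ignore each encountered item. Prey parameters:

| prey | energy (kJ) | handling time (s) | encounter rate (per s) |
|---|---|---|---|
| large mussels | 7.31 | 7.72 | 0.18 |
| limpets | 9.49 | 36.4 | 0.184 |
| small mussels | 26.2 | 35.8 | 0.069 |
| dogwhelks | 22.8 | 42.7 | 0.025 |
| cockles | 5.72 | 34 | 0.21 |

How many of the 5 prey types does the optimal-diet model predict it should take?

Rank by E/h (kJ/s): large mussels 0.947, small mussels 0.732, dogwhelks 0.534, limpets 0.261, cockles 0.168. Include each in turn until the next type's E/h falls below the running intake rate.
Rate on top 1: 0.5506. small mussels: 0.732 > 0.5506 → include.
Rate on top 2: 0.6427. dogwhelks: 0.534 < 0.6427 → exclude; stop.
Optimal diet: large mussels, small mussels — 2 of 5 types.

2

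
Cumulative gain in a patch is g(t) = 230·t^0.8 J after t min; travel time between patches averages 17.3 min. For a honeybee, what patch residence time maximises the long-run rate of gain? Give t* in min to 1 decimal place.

Optimal t* satisfies g'(t*) = g(t*)/(T + t*).
g'(t) = 0.8·230·t^-0.2. Setting 0.8·230·t^-0.2 = 230·t^0.8/(17.3+t) gives 0.8(17.3+t) = t, so 0.20·t = 0.8×17.3.
t* = 0.8×17.3/0.20 = 69.2 min.

69.2 min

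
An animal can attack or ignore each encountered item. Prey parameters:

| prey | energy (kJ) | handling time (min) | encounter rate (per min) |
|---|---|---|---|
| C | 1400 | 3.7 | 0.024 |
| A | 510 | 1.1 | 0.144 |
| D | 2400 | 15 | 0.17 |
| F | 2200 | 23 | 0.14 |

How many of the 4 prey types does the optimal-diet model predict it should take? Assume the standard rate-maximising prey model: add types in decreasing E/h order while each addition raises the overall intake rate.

Profitabilities (E/h, kJ/min): A 464, C 378, D 160, F 95.7. Add prey in this order while the next type's profitability exceeds the intake rate on those already taken.
Rate on top 1: 63.4. C: 378 > 63.4 → include.
Rate on top 2: 85.82. D: 160 > 85.82 → include.
Rate on top 3: 135.6. F: 95.7 < 135.6 → exclude; stop.
Optimal diet: A, C, D — 3 of 4 types.

3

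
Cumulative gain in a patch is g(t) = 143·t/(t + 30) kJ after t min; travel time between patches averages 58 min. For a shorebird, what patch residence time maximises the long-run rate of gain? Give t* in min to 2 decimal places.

Maximise g(t)/(T+t): set derivative to zero → g'(t)(T+t) = g(t).
g'(t) = 143·30/(t + 30)². Setting 143·30/(t+30)² = 143t/[(t+30)(58+t)] gives 30(58+t) = t(t+30), so t² = 30×58 = 1740.
t* = √1740 = 41.71 min.

41.71 min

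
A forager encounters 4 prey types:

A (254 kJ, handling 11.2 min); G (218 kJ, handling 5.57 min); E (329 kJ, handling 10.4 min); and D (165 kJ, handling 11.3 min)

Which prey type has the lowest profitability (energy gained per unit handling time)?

D

Profitability E/h (kJ/min): A = 254/11.2 = 22.7, G = 218/5.57 = 39.1, E = 329/10.4 = 31.6, D = 165/11.3 = 14.6.
Ranked: G > E > A > D.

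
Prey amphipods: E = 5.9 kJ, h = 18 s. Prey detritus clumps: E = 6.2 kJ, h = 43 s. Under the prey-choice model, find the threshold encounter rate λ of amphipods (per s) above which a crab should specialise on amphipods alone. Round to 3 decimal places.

Drop detritus clumps once their profitability E₂/h₂ falls below the rate achievable on amphipods alone: E₂/h₂ = λE₁/(1 + λh₁).
Solve for λ: λE₁h₂ = E₂(1 + λh₁) → λ(E₁h₂ − E₂h₁) = E₂ → λ = E₂/(E₁h₂ − E₂h₁).
λ = 6.2/(5.9×43 − 6.2×18) = 6.2/142.1 = 0.04363 per s.

0.044 per s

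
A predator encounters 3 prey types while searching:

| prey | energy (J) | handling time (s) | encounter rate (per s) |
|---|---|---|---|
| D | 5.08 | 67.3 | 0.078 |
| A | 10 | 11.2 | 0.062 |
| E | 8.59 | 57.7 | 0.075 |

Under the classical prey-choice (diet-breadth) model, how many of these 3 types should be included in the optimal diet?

Profitabilities (E/h, J/s): A 0.893, E 0.149, D 0.0755. Add prey in this order while the next type's profitability exceeds the intake rate on those already taken.
Rate on top 1: 0.3659. E: 0.149 < 0.3659 → exclude; stop.
Optimal diet: A — 1 of 3 types.

1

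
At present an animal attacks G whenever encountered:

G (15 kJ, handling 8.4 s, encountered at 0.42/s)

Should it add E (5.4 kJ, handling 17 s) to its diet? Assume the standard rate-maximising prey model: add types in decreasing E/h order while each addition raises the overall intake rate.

No

Current rate: (0.42×15)/(1 + 0.42×8.4) = 1.391 kJ/s.
Profitability of E: 5.4/17 = 0.3176 kJ/s.
Since 0.3176 < R, time spent handling E is better spent searching.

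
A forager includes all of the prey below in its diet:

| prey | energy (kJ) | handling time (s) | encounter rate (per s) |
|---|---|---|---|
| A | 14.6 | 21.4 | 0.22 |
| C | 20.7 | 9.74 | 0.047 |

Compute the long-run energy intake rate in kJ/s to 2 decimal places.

0.68 kJ/s

R = Σλ_iE_i / (1 + Σλ_ih_i)
Numerator: 0.22×14.6 + 0.047×20.7 = 4.185
Denominator: 1 + 0.22×21.4 + 0.047×9.74 = 6.166
R = 4.185/6.166 = 0.6787 kJ/s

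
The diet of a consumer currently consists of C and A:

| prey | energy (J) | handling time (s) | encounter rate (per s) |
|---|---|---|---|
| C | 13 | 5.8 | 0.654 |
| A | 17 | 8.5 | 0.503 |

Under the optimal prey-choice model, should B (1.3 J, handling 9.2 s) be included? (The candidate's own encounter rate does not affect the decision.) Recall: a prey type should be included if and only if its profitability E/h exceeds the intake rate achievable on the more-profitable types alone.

No

Intake rate on the current diet: R = (0.654×13 + 0.503×17) / (1 + 0.654×5.8 + 0.503×8.5) = 17.05/9.069 = 1.88 J/s.
Profitability of B: 1.3/9.2 = 0.1413 J/s.
0.1413 < 1.88, so adding B would lower the average — exclude it.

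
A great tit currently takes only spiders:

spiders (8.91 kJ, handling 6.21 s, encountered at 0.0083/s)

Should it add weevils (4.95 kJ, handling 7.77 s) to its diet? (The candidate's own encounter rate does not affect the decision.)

Yes

Intake rate on the current diet: R = (0.0083×8.91) / (1 + 0.0083×6.21) = 0.07395/1.052 = 0.07033 kJ/s.
Profitability of weevils: 4.95/7.77 = 0.6371 kJ/s.
Since 0.6371 > R, including weevils increases the long-run rate.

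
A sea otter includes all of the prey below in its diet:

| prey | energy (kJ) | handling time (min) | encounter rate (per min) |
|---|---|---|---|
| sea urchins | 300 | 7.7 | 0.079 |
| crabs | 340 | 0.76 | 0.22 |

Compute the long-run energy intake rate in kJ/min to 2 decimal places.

R = (0.079×300 + 0.22×340) / (1 + 0.079×7.7 + 0.22×0.76) = 98.5/1.776 = 55.48 kJ/min.

55.48 kJ/min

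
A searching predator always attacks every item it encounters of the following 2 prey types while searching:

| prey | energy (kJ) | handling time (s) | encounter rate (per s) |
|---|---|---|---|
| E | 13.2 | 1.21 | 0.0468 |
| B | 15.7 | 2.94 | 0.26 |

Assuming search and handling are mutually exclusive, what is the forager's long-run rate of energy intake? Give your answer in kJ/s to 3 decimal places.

Energy encountered per unit search time: 0.0468×13.2 + 0.26×15.7 = 4.7 kJ/s.
Handling time per unit search time: 0.0468×1.21 + 0.26×2.94 = 0.821.
Rate = 4.7/(1 + 0.821) = 2.581 kJ/s.

2.581 kJ/s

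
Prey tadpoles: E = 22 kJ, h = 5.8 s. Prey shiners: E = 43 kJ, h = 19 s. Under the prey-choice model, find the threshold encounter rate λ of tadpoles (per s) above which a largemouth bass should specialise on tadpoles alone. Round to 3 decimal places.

0.255 per s

At the threshold, the rate on tadpoles alone equals the profitability of shiners: λ·22/(1 + λ·5.8) = 43/19 = 2.263.
Rearranging, λ(22 − 2.263×5.8) = 2.263, so λ = 2.263/8.874 = 0.255 per s.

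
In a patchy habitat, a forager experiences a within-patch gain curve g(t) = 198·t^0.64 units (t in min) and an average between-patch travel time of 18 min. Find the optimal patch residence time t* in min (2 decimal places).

32.00 min

Maximise g(t)/(T+t): set derivative to zero → g'(t)(T+t) = g(t).
g'(t) = 0.64·198·t^-0.36. Setting 0.64·198·t^-0.36 = 198·t^0.64/(18+t) gives 0.64(18+t) = t, so 0.36·t = 0.64×18.
t* = 0.64×18/0.36 = 32 min.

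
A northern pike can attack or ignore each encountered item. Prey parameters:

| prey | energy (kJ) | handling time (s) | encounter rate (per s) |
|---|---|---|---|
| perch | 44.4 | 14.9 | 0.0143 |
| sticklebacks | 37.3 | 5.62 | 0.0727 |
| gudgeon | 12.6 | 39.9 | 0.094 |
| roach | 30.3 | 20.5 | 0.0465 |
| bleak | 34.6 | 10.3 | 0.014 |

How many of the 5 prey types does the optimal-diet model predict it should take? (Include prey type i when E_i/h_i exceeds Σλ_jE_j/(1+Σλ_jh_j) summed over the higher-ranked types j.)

3

Profitabilities (E/h, kJ/s): sticklebacks 6.64, bleak 3.36, perch 2.98, roach 1.48, gudgeon 0.316. Add prey in this order while the next type's profitability exceeds the intake rate on those already taken.
Rate on top 1: 1.925. bleak: 3.36 > 1.925 → include.
Rate on top 2: 2.058. perch: 2.98 > 2.058 → include.
Rate on top 3: 2.17. roach: 1.48 < 2.17 → exclude; stop.
Optimal diet: sticklebacks, bleak, perch — 3 of 5 types.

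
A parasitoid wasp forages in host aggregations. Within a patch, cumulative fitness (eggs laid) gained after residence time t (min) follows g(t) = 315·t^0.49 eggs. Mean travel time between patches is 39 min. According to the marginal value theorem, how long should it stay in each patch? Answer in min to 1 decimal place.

Maximise g(t)/(T+t): set derivative to zero → g'(t)(T+t) = g(t).
g'(t) = 0.49·315·t^-0.51. Setting 0.49·315·t^-0.51 = 315·t^0.49/(39+t) gives 0.49(39+t) = t, so 0.51·t = 0.49×39.
t* = 0.49×39/0.51 = 37.47 min.

37.5 min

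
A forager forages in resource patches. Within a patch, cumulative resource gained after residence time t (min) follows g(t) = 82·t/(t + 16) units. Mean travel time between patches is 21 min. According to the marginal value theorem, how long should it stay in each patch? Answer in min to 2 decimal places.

18.33 min

By the marginal value theorem, leave when the instantaneous gain rate g'(t) equals the habitat-wide average g(t)/(T + t).
g'(t) = 82·16/(t + 16)². Setting 82·16/(t+16)² = 82t/[(t+16)(21+t)] gives 16(21+t) = t(t+16), so t² = 16×21 = 336.
t* = √336 = 18.33 min.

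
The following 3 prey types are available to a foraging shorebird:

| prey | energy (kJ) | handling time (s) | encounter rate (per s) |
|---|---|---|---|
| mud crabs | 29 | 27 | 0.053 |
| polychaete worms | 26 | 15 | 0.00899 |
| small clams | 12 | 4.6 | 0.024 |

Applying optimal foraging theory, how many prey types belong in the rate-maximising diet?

3

Profitabilities (E/h, kJ/s): small clams 2.61, polychaete worms 1.73, mud crabs 1.07. Add prey in this order while the next type's profitability exceeds the intake rate on those already taken.
Rate on top 1: 0.2594. polychaete worms: 1.73 > 0.2594 → include.
Rate on top 2: 0.419. mud crabs: 1.07 > 0.419 → include.
Optimal diet: small clams, polychaete worms, mud crabs — 3 of 3 types.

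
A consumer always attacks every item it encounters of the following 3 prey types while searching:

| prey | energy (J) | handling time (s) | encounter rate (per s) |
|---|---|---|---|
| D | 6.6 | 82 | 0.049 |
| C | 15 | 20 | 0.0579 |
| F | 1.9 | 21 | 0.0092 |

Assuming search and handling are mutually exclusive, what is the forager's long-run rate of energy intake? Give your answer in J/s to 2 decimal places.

R = Σλ_iE_i / (1 + Σλ_ih_i)
Numerator: 0.049×6.6 + 0.0579×15 + 0.0092×1.9 = 1.209
Denominator: 1 + 0.049×82 + 0.0579×20 + 0.0092×21 = 6.369
R = 1.209/6.369 = 0.1899 J/s

0.19 J/s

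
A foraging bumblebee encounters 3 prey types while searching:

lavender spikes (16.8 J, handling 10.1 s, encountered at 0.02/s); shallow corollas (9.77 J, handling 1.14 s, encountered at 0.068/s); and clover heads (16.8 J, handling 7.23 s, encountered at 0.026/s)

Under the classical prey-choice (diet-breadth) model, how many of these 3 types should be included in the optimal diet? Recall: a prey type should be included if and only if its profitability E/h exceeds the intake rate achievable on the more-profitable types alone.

Rank by E/h (J/s): shallow corollas 8.57, clover heads 2.32, lavender spikes 1.66. Include each in turn until the next type's E/h falls below the running intake rate.
Rate on top 1: 0.6166. clover heads: 2.32 > 0.6166 → include.
Rate on top 2: 0.8701. lavender spikes: 1.66 > 0.8701 → include.
Optimal diet: shallow corollas, clover heads, lavender spikes — 3 of 3 types.

3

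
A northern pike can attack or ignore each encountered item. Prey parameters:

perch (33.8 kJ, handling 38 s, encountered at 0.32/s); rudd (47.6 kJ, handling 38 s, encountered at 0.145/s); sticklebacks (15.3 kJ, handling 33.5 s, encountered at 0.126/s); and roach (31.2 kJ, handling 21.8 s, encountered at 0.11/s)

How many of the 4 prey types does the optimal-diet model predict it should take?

Profitabilities (E/h, kJ/s): roach 1.43, rudd 1.25, perch 0.889, sticklebacks 0.457. Add prey in this order while the next type's profitability exceeds the intake rate on those already taken.
Rate on top 1: 1.01. rudd: 1.25 > 1.01 → include.
Rate on top 2: 1.16. perch: 0.889 < 1.16 → exclude; stop.
Optimal diet: roach, rudd — 2 of 4 types.

2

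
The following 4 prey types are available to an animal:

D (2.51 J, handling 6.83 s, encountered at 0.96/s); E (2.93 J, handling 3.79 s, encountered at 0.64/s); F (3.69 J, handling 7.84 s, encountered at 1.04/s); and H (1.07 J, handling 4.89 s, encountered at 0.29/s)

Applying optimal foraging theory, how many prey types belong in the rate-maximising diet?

E/h in descending order: E 0.773, F 0.471, D 0.367, H 0.219 J/s. The optimal diet is the largest prefix of this list for which every included type satisfies E_i/h_i > R on the types above it.
Rate on top 1: 0.5474. F: 0.471 < 0.5474 → exclude; stop.
Optimal diet: E — 1 of 4 types.

1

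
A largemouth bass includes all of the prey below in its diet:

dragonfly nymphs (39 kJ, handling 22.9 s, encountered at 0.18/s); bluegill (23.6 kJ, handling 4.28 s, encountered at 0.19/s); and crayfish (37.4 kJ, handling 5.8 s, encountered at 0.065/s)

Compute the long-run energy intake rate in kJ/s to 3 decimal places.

Energy encountered per unit search time: 0.18×39 + 0.19×23.6 + 0.065×37.4 = 13.93 kJ/s.
Handling time per unit search time: 0.18×22.9 + 0.19×4.28 + 0.065×5.8 = 5.312.
Rate = 13.93/(1 + 5.312) = 2.208 kJ/s.

2.208 kJ/s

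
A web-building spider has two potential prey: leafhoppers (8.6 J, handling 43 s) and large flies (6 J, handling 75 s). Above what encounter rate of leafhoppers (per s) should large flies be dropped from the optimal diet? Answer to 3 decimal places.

At the threshold, the rate on leafhoppers alone equals the profitability of large flies: λ·8.6/(1 + λ·43) = 6/75 = 0.08.
Rearranging, λ(8.6 − 0.08×43) = 0.08, so λ = 0.08/5.16 = 0.0155 per s.

0.016 per s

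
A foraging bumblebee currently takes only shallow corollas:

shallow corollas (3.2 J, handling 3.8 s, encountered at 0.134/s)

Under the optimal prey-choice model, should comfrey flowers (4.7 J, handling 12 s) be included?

Yes

On shallow corollas alone, R = ΣλE/(1+Σλh) = 0.4288/1.509 = 0.2841 J/s.
comfrey flowers: E/h = 4.7/12 = 0.3917 J/s.
0.3917 > 0.2841, so adding comfrey flowers raises the average — include it.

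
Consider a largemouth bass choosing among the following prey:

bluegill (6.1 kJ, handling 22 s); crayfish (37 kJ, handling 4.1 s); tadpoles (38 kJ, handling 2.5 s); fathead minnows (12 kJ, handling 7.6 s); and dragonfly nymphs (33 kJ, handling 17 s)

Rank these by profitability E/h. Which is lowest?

In descending order of E/h:
tadpoles: 38/2.5 = 15.2 kJ/s
crayfish: 37/4.1 = 9.02 kJ/s
dragonfly nymphs: 33/17 = 1.94 kJ/s
fathead minnows: 12/7.6 = 1.58 kJ/s
bluegill: 6.1/22 = 0.277 kJ/s

bluegill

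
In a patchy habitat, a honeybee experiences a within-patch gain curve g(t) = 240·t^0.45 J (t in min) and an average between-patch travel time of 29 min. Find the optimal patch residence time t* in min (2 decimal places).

23.73 min

By the marginal value theorem, leave when the instantaneous gain rate g'(t) equals the habitat-wide average g(t)/(T + t).
g'(t) = 0.45·240·t^-0.55. Setting 0.45·240·t^-0.55 = 240·t^0.45/(29+t) gives 0.45(29+t) = t, so 0.55·t = 0.45×29.
t* = 0.45×29/0.55 = 23.73 min.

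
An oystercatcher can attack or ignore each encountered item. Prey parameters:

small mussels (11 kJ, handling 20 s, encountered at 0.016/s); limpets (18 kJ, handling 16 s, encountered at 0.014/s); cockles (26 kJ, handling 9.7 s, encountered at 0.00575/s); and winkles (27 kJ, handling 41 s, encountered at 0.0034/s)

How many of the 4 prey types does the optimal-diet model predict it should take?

4

Profitabilities (E/h, kJ/s): cockles 2.68, limpets 1.12, winkles 0.659, small mussels 0.55. Add prey in this order while the next type's profitability exceeds the intake rate on those already taken.
Rate on top 1: 0.1416. limpets: 1.12 > 0.1416 → include.
Rate on top 2: 0.3137. winkles: 0.659 > 0.3137 → include.
Rate on top 3: 0.3476. small mussels: 0.55 > 0.3476 → include.
Optimal diet: cockles, limpets, winkles, small mussels — 4 of 4 types.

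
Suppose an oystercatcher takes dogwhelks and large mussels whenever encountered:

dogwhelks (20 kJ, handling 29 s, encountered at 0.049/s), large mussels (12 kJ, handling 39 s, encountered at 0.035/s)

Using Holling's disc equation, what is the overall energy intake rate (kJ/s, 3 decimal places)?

R = Σλ_iE_i / (1 + Σλ_ih_i)
Numerator: 0.049×20 + 0.035×12 = 1.4
Denominator: 1 + 0.049×29 + 0.035×39 = 3.786
R = 1.4/3.786 = 0.3698 kJ/s

0.370 kJ/s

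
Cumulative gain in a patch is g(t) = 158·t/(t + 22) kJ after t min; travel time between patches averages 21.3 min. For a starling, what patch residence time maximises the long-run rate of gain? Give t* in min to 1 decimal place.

By the marginal value theorem, leave when the instantaneous gain rate g'(t) equals the habitat-wide average g(t)/(T + t).
g'(t) = 158·22/(t + 22)². Setting 158·22/(t+22)² = 158t/[(t+22)(21.3+t)] gives 22(21.3+t) = t(t+22), so t² = 22×21.3 = 468.6.
t* = √468.6 = 21.65 min.

21.6 min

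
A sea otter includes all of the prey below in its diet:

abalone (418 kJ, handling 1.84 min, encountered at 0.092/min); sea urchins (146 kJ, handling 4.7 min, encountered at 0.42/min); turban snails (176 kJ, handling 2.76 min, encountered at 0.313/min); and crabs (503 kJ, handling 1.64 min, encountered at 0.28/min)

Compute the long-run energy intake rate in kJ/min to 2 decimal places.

66.21 kJ/min

R = (0.092×418 + 0.42×146 + 0.313×176 + 0.28×503) / (1 + 0.092×1.84 + 0.42×4.7 + 0.313×2.76 + 0.28×1.64) = 295.7/4.466 = 66.21 kJ/min.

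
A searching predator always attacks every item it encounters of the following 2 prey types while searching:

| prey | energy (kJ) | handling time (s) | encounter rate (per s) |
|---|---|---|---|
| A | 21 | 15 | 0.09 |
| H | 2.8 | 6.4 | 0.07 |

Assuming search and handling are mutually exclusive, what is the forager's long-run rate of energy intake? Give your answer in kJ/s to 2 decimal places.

Energy encountered per unit search time: 0.09×21 + 0.07×2.8 = 2.086 kJ/s.
Handling time per unit search time: 0.09×15 + 0.07×6.4 = 1.798.
Rate = 2.086/(1 + 1.798) = 0.7455 kJ/s.

0.75 kJ/s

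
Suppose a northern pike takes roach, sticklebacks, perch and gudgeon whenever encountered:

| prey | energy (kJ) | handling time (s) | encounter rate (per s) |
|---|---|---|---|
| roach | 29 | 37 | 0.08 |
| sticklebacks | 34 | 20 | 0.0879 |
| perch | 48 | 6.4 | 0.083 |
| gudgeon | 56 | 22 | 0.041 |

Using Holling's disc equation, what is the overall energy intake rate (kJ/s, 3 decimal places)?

1.621 kJ/s

R = (0.08×29 + 0.0879×34 + 0.083×48 + 0.041×56) / (1 + 0.08×37 + 0.0879×20 + 0.083×6.4 + 0.041×22) = 11.59/7.151 = 1.621 kJ/s.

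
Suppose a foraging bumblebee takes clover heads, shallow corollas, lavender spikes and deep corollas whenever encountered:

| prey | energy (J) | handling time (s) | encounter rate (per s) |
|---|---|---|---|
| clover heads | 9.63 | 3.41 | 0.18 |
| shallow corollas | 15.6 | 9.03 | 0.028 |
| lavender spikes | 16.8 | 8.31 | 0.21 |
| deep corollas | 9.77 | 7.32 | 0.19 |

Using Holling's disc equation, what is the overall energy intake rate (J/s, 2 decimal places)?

1.51 J/s

R = Σλ_iE_i / (1 + Σλ_ih_i)
Numerator: 0.18×9.63 + 0.028×15.6 + 0.21×16.8 + 0.19×9.77 = 7.554
Denominator: 1 + 0.18×3.41 + 0.028×9.03 + 0.21×8.31 + 0.19×7.32 = 5.003
R = 7.554/5.003 = 1.51 J/s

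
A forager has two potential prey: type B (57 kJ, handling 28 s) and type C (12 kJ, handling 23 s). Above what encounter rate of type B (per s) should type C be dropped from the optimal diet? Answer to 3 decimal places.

At the threshold, the rate on type B alone equals the profitability of type C: λ·57/(1 + λ·28) = 12/23 = 0.5217.
Rearranging, λ(57 − 0.5217×28) = 0.5217, so λ = 0.5217/42.39 = 0.01231 per s.

0.012 per s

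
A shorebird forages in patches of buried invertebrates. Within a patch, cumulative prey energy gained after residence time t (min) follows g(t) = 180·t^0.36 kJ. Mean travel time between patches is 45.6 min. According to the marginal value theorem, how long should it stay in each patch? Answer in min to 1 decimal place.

25.6 min

By the marginal value theorem, leave when the instantaneous gain rate g'(t) equals the habitat-wide average g(t)/(T + t).
g'(t) = 0.36·180·t^-0.64. Setting 0.36·180·t^-0.64 = 180·t^0.36/(45.6+t) gives 0.36(45.6+t) = t, so 0.64·t = 0.36×45.6.
t* = 0.36×45.6/0.64 = 25.65 min.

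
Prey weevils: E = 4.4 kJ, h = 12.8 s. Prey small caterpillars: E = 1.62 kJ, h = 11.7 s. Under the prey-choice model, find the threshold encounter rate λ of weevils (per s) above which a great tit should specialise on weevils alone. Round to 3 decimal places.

0.053 per s

At the threshold, the rate on weevils alone equals the profitability of small caterpillars: λ·4.4/(1 + λ·12.8) = 1.62/11.7 = 0.1385.
Rearranging, λ(4.4 − 0.1385×12.8) = 0.1385, so λ = 0.1385/2.628 = 0.05269 per s.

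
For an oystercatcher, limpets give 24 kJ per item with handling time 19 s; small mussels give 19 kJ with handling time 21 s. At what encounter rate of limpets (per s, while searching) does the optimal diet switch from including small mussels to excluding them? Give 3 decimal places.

The zero-one rule: include small mussels iff E₂/h₂ > λE₁/(1+λh₁). Equality gives the switch point.
λE₁h₂ = E₂ + λE₂h₁ ⇒ λ = E₂/(E₁h₂ − E₂h₁) = 19/(504 − 361) = 0.1329 per s.

0.133 per s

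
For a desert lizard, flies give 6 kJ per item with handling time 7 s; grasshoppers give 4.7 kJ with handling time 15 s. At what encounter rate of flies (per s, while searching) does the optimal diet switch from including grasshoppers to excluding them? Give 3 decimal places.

0.082 per s

At the threshold, the rate on flies alone equals the profitability of grasshoppers: λ·6/(1 + λ·7) = 4.7/15 = 0.3133.
Rearranging, λ(6 − 0.3133×7) = 0.3133, so λ = 0.3133/3.807 = 0.08231 per s.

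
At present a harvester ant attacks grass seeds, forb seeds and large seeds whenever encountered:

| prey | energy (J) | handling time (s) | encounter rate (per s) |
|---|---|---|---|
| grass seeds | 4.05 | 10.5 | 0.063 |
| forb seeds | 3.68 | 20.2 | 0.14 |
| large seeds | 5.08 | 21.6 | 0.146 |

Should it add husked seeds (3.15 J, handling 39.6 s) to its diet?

Current rate: (0.063×4.05 + 0.14×3.68 + 0.146×5.08)/(1 + 0.063×10.5 + 0.14×20.2 + 0.146×21.6) = 0.1978 J/s.
Profitability of husked seeds: 3.15/39.6 = 0.07955 J/s.
Since 0.07955 < R, time spent handling husked seeds is better spent searching.

No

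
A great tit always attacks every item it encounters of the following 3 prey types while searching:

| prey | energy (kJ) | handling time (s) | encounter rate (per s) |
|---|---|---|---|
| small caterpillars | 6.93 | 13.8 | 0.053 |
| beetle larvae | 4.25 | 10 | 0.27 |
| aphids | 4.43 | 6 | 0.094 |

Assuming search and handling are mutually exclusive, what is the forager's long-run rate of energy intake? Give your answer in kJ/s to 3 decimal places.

0.387 kJ/s

R = Σλ_iE_i / (1 + Σλ_ih_i)
Numerator: 0.053×6.93 + 0.27×4.25 + 0.094×4.43 = 1.931
Denominator: 1 + 0.053×13.8 + 0.27×10 + 0.094×6 = 4.995
R = 1.931/4.995 = 0.3866 kJ/s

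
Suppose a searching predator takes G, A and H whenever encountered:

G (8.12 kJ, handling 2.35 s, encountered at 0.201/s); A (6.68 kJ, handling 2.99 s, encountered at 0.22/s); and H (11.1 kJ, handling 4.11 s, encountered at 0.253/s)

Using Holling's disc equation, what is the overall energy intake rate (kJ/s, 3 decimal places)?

1.864 kJ/s

R = Σλ_iE_i / (1 + Σλ_ih_i)
Numerator: 0.201×8.12 + 0.22×6.68 + 0.253×11.1 = 5.91
Denominator: 1 + 0.201×2.35 + 0.22×2.99 + 0.253×4.11 = 3.17
R = 5.91/3.17 = 1.864 kJ/s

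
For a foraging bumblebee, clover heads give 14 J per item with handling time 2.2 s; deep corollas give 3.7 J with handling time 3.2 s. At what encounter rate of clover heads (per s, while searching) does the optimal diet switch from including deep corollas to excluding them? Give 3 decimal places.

0.101 per s

At the threshold, the rate on clover heads alone equals the profitability of deep corollas: λ·14/(1 + λ·2.2) = 3.7/3.2 = 1.156.
Rearranging, λ(14 − 1.156×2.2) = 1.156, so λ = 1.156/11.46 = 0.1009 per s.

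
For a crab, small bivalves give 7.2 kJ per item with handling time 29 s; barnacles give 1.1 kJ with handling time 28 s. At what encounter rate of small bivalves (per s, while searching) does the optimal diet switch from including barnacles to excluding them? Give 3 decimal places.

The zero-one rule: include barnacles iff E₂/h₂ > λE₁/(1+λh₁). Equality gives the switch point.
λE₁h₂ = E₂ + λE₂h₁ ⇒ λ = E₂/(E₁h₂ − E₂h₁) = 1.1/(201.6 − 31.9) = 0.006482 per s.

0.006 per s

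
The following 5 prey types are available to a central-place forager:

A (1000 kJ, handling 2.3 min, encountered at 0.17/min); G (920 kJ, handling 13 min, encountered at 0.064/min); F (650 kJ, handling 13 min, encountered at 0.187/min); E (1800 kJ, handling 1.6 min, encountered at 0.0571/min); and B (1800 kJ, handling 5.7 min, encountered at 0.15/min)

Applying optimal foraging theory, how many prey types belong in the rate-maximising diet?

Rank by E/h (kJ/min): E 1.12e+03, A 435, B 316, G 70.8, F 50. Include each in turn until the next type's E/h falls below the running intake rate.
Rate on top 1: 94.18. A: 435 > 94.18 → include.
Rate on top 2: 184. B: 316 > 184 → include.
Rate on top 3: 232.2. G: 70.8 < 232.2 → exclude; stop.
Optimal diet: E, A, B — 3 of 5 types.

3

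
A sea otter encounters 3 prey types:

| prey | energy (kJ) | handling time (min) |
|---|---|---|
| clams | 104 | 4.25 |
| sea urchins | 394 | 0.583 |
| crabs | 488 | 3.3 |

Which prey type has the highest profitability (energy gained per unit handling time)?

Profitability E/h (kJ/min): clams = 104/4.25 = 24.5, sea urchins = 394/0.583 = 676, crabs = 488/3.3 = 148.
Ranked: sea urchins > crabs > clams.

sea urchins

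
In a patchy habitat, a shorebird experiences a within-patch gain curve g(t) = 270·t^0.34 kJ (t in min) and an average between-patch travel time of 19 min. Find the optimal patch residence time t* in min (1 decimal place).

By the marginal value theorem, leave when the instantaneous gain rate g'(t) equals the habitat-wide average g(t)/(T + t).
g'(t) = 0.34·270·t^-0.66. Setting 0.34·270·t^-0.66 = 270·t^0.34/(19+t) gives 0.34(19+t) = t, so 0.66·t = 0.34×19.
t* = 0.34×19/0.66 = 9.788 min.

9.8 min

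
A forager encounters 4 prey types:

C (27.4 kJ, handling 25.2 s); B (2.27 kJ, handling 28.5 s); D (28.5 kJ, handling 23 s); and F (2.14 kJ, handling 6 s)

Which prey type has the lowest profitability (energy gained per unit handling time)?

Profitability E/h (kJ/s): C = 27.4/25.2 = 1.09, B = 2.27/28.5 = 0.0796, D = 28.5/23 = 1.24, F = 2.14/6 = 0.357.
Ranked: D > C > F > B.

B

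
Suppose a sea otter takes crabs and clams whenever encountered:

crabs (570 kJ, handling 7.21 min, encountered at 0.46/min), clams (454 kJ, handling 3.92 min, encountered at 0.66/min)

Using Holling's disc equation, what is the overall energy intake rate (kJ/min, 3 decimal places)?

81.381 kJ/min

R = Σλ_iE_i / (1 + Σλ_ih_i)
Numerator: 0.46×570 + 0.66×454 = 561.8
Denominator: 1 + 0.46×7.21 + 0.66×3.92 = 6.904
R = 561.8/6.904 = 81.38 kJ/min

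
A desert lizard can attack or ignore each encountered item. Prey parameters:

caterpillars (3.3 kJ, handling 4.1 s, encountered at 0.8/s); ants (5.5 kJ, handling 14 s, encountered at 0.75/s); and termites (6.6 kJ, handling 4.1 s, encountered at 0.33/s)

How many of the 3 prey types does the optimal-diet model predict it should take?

1

Profitabilities (E/h, kJ/s): termites 1.61, caterpillars 0.805, ants 0.393. Add prey in this order while the next type's profitability exceeds the intake rate on those already taken.
Rate on top 1: 0.9256. caterpillars: 0.805 < 0.9256 → exclude; stop.
Optimal diet: termites — 1 of 3 types.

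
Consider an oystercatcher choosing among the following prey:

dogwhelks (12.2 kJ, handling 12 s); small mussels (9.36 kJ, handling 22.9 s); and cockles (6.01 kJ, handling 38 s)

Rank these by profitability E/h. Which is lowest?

cockles

In descending order of E/h:
dogwhelks: 12.2/12 = 1.02 kJ/s
small mussels: 9.36/22.9 = 0.409 kJ/s
cockles: 6.01/38 = 0.158 kJ/s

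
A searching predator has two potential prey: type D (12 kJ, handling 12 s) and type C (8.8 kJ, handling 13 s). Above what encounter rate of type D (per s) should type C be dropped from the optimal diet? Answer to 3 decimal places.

Drop type C once their profitability E₂/h₂ falls below the rate achievable on type D alone: E₂/h₂ = λE₁/(1 + λh₁).
Solve for λ: λE₁h₂ = E₂(1 + λh₁) → λ(E₁h₂ − E₂h₁) = E₂ → λ = E₂/(E₁h₂ − E₂h₁).
λ = 8.8/(12×13 − 8.8×12) = 8.8/50.4 = 0.1746 per s.

0.175 per s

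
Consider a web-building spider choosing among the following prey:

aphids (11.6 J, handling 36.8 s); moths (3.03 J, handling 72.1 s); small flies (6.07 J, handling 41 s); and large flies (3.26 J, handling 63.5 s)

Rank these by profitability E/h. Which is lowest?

moths

In descending order of E/h:
aphids: 11.6/36.8 = 0.315 J/s
small flies: 6.07/41 = 0.148 J/s
large flies: 3.26/63.5 = 0.0513 J/s
moths: 3.03/72.1 = 0.042 J/s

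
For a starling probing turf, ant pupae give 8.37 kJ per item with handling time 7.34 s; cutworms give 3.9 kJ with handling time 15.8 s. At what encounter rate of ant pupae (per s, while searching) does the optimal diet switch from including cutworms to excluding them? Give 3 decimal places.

Drop cutworms once their profitability E₂/h₂ falls below the rate achievable on ant pupae alone: E₂/h₂ = λE₁/(1 + λh₁).
Solve for λ: λE₁h₂ = E₂(1 + λh₁) → λ(E₁h₂ − E₂h₁) = E₂ → λ = E₂/(E₁h₂ − E₂h₁).
λ = 3.9/(8.37×15.8 − 3.9×7.34) = 3.9/103.6 = 0.03764 per s.

0.038 per s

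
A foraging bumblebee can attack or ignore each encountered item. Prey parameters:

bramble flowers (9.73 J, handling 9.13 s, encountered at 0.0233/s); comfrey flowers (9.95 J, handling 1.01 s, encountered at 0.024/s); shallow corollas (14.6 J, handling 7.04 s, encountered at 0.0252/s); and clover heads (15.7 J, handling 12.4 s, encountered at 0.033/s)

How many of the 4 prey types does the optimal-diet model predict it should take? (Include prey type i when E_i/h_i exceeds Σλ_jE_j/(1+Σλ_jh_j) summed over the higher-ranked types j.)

4

Rank by E/h (J/s): comfrey flowers 9.85, shallow corollas 2.07, clover heads 1.27, bramble flowers 1.07. Include each in turn until the next type's E/h falls below the running intake rate.
Rate on top 1: 0.2331. shallow corollas: 2.07 > 0.2331 → include.
Rate on top 2: 0.5049. clover heads: 1.27 > 0.5049 → include.
Rate on top 3: 0.6983. bramble flowers: 1.07 > 0.6983 → include.
Optimal diet: comfrey flowers, shallow corollas, clover heads, bramble flowers — 4 of 4 types.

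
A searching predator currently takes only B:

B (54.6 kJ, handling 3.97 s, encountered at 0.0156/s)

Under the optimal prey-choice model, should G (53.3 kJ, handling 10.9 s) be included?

On B alone, R = ΣλE/(1+Σλh) = 0.8518/1.062 = 0.8021 kJ/s.
Profitability of G: 53.3/10.9 = 4.89 kJ/s.
4.89 > 0.8021, so adding G raises the average — include it.

Yes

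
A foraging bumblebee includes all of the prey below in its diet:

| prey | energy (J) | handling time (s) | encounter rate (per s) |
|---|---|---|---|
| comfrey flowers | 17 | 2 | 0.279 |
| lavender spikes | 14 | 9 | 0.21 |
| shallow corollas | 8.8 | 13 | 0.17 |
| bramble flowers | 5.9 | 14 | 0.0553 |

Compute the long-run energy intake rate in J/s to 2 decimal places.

R = (0.279×17 + 0.21×14 + 0.17×8.8 + 0.0553×5.9) / (1 + 0.279×2 + 0.21×9 + 0.17×13 + 0.0553×14) = 9.505/6.432 = 1.478 J/s.

1.48 J/s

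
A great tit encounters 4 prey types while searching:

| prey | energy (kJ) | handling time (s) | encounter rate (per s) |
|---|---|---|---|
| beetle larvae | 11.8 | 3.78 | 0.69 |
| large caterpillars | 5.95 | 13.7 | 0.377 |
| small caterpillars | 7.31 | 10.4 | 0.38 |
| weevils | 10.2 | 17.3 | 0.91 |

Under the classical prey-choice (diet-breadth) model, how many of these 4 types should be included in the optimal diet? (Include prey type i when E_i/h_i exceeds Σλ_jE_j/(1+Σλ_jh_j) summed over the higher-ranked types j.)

1

Rank by E/h (kJ/s): beetle larvae 3.12, small caterpillars 0.703, weevils 0.59, large caterpillars 0.434. Include each in turn until the next type's E/h falls below the running intake rate.
Rate on top 1: 2.257. small caterpillars: 0.703 < 2.257 → exclude; stop.
Optimal diet: beetle larvae — 1 of 4 types.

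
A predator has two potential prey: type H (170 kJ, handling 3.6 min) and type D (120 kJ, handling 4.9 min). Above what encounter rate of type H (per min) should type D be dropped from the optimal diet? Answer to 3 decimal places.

0.299 per min

At the threshold, the rate on type H alone equals the profitability of type D: λ·170/(1 + λ·3.6) = 120/4.9 = 24.49.
Rearranging, λ(170 − 24.49×3.6) = 24.49, so λ = 24.49/81.84 = 0.2993 per min.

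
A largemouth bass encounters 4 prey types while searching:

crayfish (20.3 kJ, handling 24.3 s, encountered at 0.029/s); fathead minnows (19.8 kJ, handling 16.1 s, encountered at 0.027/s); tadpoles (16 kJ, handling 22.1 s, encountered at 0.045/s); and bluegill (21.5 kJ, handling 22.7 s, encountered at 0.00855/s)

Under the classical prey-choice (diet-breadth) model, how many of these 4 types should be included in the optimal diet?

E/h in descending order: fathead minnows 1.23, bluegill 0.947, crayfish 0.835, tadpoles 0.724 kJ/s. The optimal diet is the largest prefix of this list for which every included type satisfies E_i/h_i > R on the types above it.
Rate on top 1: 0.3726. bluegill: 0.947 > 0.3726 → include.
Rate on top 2: 0.4411. crayfish: 0.835 > 0.4411 → include.
Rate on top 3: 0.5602. tadpoles: 0.724 > 0.5602 → include.
Optimal diet: fathead minnows, bluegill, crayfish, tadpoles — 4 of 4 types.

4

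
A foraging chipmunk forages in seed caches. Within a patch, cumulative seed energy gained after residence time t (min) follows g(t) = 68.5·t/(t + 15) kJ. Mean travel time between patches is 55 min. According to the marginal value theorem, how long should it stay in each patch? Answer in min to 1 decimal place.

Optimal t* satisfies g'(t*) = g(t*)/(T + t*).
g'(t) = 68.5·15/(t + 15)². Setting 68.5·15/(t+15)² = 68.5t/[(t+15)(55+t)] gives 15(55+t) = t(t+15), so t² = 15×55 = 825.
t* = √825 = 28.72 min.

28.7 min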